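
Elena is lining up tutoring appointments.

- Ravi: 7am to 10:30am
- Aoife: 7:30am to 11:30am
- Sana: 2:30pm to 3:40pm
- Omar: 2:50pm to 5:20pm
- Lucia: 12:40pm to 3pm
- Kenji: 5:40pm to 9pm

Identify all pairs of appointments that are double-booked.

Aoife & Ravi, Lucia & Omar, Lucia & Sana, Omar & Sana

Sorted by start: Ravi, Aoife, Lucia, Sana, Omar, Kenji.
Aoife starts before Ravi ends → Ravi and Aoife overlap.
Lucia starts after Ravi ends, so nothing later overlaps Ravi either.
Lucia starts after Aoife ends, so nothing later overlaps Aoife either.
Sana starts before Lucia ends → Lucia and Sana overlap.
Omar starts before Lucia ends → Lucia and Omar overlap.
Kenji starts after Lucia ends.
Omar starts before Sana ends → Sana and Omar overlap.
Kenji starts after Sana ends.
Kenji starts after Omar ends.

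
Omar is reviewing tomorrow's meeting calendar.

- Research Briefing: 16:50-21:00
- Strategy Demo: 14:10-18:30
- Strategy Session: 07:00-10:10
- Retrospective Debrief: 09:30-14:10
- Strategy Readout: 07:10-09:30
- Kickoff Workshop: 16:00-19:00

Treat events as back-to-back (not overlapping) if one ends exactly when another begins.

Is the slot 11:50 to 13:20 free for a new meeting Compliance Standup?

Strategy Session: ends 10:10 at or before Compliance Standup starts 11:50 → clear.
Strategy Readout: ends 09:30 at or before Compliance Standup starts 11:50 → clear.
Retrospective Debrief: starts 09:30 before Compliance Standup ends 13:20, and ends 14:10 after Compliance Standup starts 11:50 → overlap.
Strategy Demo: starts 14:10 at or after Compliance Standup ends 13:20 → clear.
Kickoff Workshop: starts 16:00 at or after Compliance Standup ends 13:20 → clear.
Research Briefing: starts 16:50 at or after Compliance Standup ends 13:20 → clear.
Compliance Standup overlaps Retrospective Debrief.

No — it overlaps Retrospective Debrief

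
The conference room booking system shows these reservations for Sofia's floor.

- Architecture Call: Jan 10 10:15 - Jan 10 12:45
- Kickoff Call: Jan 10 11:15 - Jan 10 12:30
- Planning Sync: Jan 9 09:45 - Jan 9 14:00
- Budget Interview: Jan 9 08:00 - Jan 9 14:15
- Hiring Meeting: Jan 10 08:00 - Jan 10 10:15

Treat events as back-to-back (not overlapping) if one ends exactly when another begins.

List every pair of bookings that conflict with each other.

Sorted by start: Budget Interview, Planning Sync, Hiring Meeting, Architecture Call, Kickoff Call.
Planning Sync starts before Budget Interview ends → Budget Interview and Planning Sync overlap.
Hiring Meeting starts after Budget Interview ends; Budget Interview is clear from here.
Hiring Meeting starts after Planning Sync ends; Planning Sync is clear from here.
Architecture Call starts exactly when Hiring Meeting ends (back-to-back, no overlap); Hiring Meeting is clear from here.
Kickoff Call starts before Architecture Call ends → Architecture Call and Kickoff Call overlap.

Architecture Call & Kickoff Call, Budget Interview & Planning Sync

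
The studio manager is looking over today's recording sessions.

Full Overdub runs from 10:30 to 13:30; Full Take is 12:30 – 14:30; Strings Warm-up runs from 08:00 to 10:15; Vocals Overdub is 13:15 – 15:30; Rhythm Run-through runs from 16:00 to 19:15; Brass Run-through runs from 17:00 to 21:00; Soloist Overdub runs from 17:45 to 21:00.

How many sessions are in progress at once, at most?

Sort all start/end points and keep a running count:
08:00 start Strings Warm-up → 1
10:15 end Strings Warm-up → 0
10:30 start Full Overdub → 1
12:30 start Full Take → 2
13:15 start Vocals Overdub → 3
13:30 end Full Overdub → 2
14:30 end Full Take → 1
15:30 end Vocals Overdub → 0
16:00 start Rhythm Run-through → 1
17:00 start Brass Run-through → 2
17:45 start Soloist Overdub → 3
19:15 end Rhythm Run-through → 2
21:00 end Brass Run-through → 1
21:00 end Soloist Overdub → 0
Peak is 3, at 13:15 (Full Overdub, Full Take, Vocals Overdub).

3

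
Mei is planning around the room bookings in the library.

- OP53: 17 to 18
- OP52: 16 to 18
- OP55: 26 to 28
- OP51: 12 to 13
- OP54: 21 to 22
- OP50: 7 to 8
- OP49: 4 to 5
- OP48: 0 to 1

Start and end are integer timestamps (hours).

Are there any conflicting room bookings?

Check each pair: they overlap iff neither finishes before the other starts.
Sorted by start: OP48, OP49, OP50, OP51, OP52, OP53, OP54, OP55.
OP49 starts after OP48 ends; OP48 is clear from here.
OP50 starts after OP49 ends; OP49 is clear from here.
OP51 starts after OP50 ends; OP50 is clear from here.
OP52 starts after OP51 ends; OP51 is clear from here.
OP53 starts before OP52 ends → OP52 and OP53 overlap.
That's a conflict, so the schedule is not conflict-free.

Yes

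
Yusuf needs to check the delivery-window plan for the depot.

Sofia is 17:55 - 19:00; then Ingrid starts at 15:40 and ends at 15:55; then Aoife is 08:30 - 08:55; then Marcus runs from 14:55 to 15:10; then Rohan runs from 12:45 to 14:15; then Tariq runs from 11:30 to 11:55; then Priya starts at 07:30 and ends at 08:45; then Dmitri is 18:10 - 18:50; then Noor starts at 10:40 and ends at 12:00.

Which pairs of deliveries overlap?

Sorted by start: Priya, Aoife, Noor, Tariq, Rohan, Marcus, Ingrid, Sofia, Dmitri.
Aoife starts before Priya ends → Priya and Aoife overlap.
Noor starts after Priya ends — done with Priya.
Noor starts after Aoife ends — done with Aoife.
Tariq starts before Noor ends → Noor and Tariq overlap.
Rohan starts after Noor ends — done with Noor.
Rohan starts after Tariq ends — done with Tariq.
Marcus starts after Rohan ends — done with Rohan.
Ingrid starts after Marcus ends — done with Marcus.
Sofia starts after Ingrid ends — done with Ingrid.
Dmitri starts before Sofia ends → Sofia and Dmitri overlap.

Aoife & Priya, Dmitri & Sofia, Noor & Tariq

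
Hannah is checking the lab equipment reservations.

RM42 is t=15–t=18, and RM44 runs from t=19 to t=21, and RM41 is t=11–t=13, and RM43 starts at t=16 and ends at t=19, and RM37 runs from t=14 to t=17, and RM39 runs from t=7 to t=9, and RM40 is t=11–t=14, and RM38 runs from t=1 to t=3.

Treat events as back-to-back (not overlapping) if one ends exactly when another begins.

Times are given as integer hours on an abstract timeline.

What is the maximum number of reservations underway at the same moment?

Sort all start/end points and keep a running count:
t=1 start RM38 → 1
t=3 end RM38 → 0
t=7 start RM39 → 1
t=9 end RM39 → 0
t=11 start RM40 → 1
t=11 start RM41 → 2
t=13 end RM41 → 1
t=14 end RM40 → 0
t=14 start RM37 → 1
t=15 start RM42 → 2
t=16 start RM43 → 3
t=17 end RM37 → 2
t=18 end RM42 → 1
t=19 end RM43 → 0
t=19 start RM44 → 1
t=21 end RM44 → 0
Peak is 3, at t=16 (RM37, RM42, RM43).

3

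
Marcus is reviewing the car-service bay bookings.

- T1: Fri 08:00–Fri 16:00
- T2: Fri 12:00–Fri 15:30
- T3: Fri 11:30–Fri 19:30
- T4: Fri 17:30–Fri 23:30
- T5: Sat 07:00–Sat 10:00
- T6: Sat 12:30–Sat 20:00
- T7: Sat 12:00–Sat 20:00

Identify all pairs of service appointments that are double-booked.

Sorted by start: T1, T3, T2, T4, T5, T7, T6.
T3 starts before T1 ends → T1 and T3 overlap.
T2 starts before T1 ends → T1 and T2 overlap.
T4 starts after T1 ends, so T1 has no further overlaps.
T2 starts before T3 ends → T3 and T2 overlap.
T4 starts before T3 ends → T3 and T4 overlap.
T5 starts after T3 ends, so T3 has no further overlaps.
T4 starts after T2 ends, so T2 has no further overlaps.
T5 starts after T4 ends, so T4 has no further overlaps.
T7 starts after T5 ends, so T5 has no further overlaps.
T6 starts before T7 ends → T7 and T6 overlap.

T1 & T2, T1 & T3, T2 & T3, T3 & T4, T6 & T7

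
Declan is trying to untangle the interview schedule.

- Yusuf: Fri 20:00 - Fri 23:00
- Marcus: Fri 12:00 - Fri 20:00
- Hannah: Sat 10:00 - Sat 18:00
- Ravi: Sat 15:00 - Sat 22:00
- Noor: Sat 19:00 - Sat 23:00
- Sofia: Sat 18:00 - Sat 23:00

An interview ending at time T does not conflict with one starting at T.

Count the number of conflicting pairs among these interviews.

Two intervals overlap when each starts before the other ends.
Sorted by start: Marcus, Yusuf, Hannah, Ravi, Sofia, Noor.
Yusuf starts exactly when Marcus ends (back-to-back, no overlap) — done with Marcus.
Hannah starts after Yusuf ends — done with Yusuf.
Ravi starts before Hannah ends → Hannah and Ravi overlap.
Sofia starts exactly when Hannah ends (back-to-back, no overlap) — done with Hannah.
Sofia starts before Ravi ends → Ravi and Sofia overlap.
Noor starts before Ravi ends → Ravi and Noor overlap.
Noor starts before Sofia ends → Sofia and Noor overlap.
Overlapping pairs: Hannah & Ravi, Noor & Ravi, Noor & Sofia, Ravi & Sofia — 4 in total.

4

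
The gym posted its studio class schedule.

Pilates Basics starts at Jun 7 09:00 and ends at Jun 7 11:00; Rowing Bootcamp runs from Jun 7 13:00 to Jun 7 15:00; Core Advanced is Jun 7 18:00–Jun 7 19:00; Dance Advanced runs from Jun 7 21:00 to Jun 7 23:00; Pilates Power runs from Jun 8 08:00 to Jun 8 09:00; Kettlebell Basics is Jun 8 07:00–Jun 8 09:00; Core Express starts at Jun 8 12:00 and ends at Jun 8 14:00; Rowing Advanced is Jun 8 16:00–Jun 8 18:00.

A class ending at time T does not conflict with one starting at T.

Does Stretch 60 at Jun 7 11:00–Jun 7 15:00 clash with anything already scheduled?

Yes — it overlaps Rowing Bootcamp

Pilates Basics: ends Jun 7 11:00 at or before Stretch 60 starts Jun 7 11:00 → clear.
Rowing Bootcamp: starts Jun 7 13:00 before Stretch 60 ends Jun 7 15:00, and ends Jun 7 15:00 after Stretch 60 starts Jun 7 11:00 → overlap.
Core Advanced: starts Jun 7 18:00 at or after Stretch 60 ends Jun 7 15:00 → clear.
Dance Advanced: starts Jun 7 21:00 at or after Stretch 60 ends Jun 7 15:00 → clear.
Kettlebell Basics: starts Jun 8 07:00 at or after Stretch 60 ends Jun 7 15:00 → clear.
Pilates Power: starts Jun 8 08:00 at or after Stretch 60 ends Jun 7 15:00 → clear.
Core Express: starts Jun 8 12:00 at or after Stretch 60 ends Jun 7 15:00 → clear.
Rowing Advanced: starts Jun 8 16:00 at or after Stretch 60 ends Jun 7 15:00 → clear.
Stretch 60 overlaps Rowing Bootcamp.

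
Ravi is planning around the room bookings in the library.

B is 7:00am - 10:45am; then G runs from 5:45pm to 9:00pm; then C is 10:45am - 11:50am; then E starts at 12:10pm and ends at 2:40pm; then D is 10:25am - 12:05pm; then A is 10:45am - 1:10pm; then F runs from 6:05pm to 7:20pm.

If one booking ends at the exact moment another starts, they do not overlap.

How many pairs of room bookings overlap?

6

Two intervals overlap when each starts before the other ends.
Sorted by start: B, D, A, C, E, G, F.
D starts before B ends → B and D overlap.
A starts exactly when B ends (back-to-back, no overlap), so nothing later overlaps B either.
A starts before D ends → D and A overlap.
C starts before D ends → D and C overlap.
E starts after D ends, so nothing later overlaps D either.
C starts before A ends → A and C overlap.
E starts before A ends → A and E overlap.
G starts after A ends, so nothing later overlaps A either.
E starts after C ends, so nothing later overlaps C either.
G starts after E ends, so nothing later overlaps E either.
F starts before G ends → G and F overlap.
Overlapping pairs: A & C, A & D, A & E, B & D, C & D, F & G — 6 in total.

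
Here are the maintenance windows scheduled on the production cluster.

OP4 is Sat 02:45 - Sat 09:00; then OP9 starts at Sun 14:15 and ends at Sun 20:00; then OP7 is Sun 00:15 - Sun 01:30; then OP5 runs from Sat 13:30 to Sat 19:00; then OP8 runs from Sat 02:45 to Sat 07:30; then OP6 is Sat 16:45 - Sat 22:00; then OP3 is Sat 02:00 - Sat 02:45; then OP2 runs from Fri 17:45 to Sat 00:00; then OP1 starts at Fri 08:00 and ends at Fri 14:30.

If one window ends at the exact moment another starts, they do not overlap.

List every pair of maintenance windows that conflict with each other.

Two intervals overlap when each starts before the other ends.
Sorted by start: OP1, OP2, OP3, OP4, OP8, OP5, OP6, OP7, OP9.
OP2 starts after OP1 ends — done with OP1.
OP3 starts after OP2 ends — done with OP2.
OP4 starts exactly when OP3 ends (back-to-back, no overlap) — done with OP3.
OP8 starts before OP4 ends → OP4 and OP8 overlap.
OP5 starts after OP4 ends — done with OP4.
OP5 starts after OP8 ends — done with OP8.
OP6 starts before OP5 ends → OP5 and OP6 overlap.
OP7 starts after OP5 ends — done with OP5.
OP7 starts after OP6 ends — done with OP6.
OP9 starts after OP7 ends.

OP4 & OP8, OP5 & OP6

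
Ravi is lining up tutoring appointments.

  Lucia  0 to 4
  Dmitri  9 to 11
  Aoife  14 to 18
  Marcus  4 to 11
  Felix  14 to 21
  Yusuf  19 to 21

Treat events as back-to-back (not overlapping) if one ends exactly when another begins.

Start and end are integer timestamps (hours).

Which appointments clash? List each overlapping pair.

Two intervals overlap when each starts before the other ends.
Sorted by start: Lucia, Marcus, Dmitri, Aoife, Felix, Yusuf.
Marcus starts exactly when Lucia ends (back-to-back, no overlap) — done with Lucia.
Dmitri starts before Marcus ends → Marcus and Dmitri overlap.
Aoife starts after Marcus ends — done with Marcus.
Aoife starts after Dmitri ends — done with Dmitri.
Felix starts before Aoife ends → Aoife and Felix overlap.
Yusuf starts after Aoife ends.
Yusuf starts before Felix ends → Felix and Yusuf overlap.

Aoife & Felix, Dmitri & Marcus, Felix & Yusuf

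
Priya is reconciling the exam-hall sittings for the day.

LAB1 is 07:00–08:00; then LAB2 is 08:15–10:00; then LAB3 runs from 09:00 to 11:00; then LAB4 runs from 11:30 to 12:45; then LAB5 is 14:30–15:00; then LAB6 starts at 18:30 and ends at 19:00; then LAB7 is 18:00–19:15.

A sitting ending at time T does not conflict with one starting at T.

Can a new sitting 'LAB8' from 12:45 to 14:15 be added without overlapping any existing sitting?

Yes — the slot is free

LAB1: ends 08:00 at or before LAB8 starts 12:45 → clear.
LAB2: ends 10:00 at or before LAB8 starts 12:45 → clear.
LAB3: ends 11:00 at or before LAB8 starts 12:45 → clear.
LAB4: ends 12:45 at or before LAB8 starts 12:45 → clear.
LAB5: starts 14:30 at or after LAB8 ends 14:15 → clear.
LAB7: starts 18:00 at or after LAB8 ends 14:15 → clear.
LAB6: starts 18:30 at or after LAB8 ends 14:15 → clear.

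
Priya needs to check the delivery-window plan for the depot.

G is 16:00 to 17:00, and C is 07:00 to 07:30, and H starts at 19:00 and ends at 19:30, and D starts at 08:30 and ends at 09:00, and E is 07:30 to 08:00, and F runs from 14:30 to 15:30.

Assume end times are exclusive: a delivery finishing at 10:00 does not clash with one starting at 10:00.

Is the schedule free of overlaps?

Sorted by start: C, E, D, F, G, H.
E starts exactly when C ends (back-to-back, no overlap), so nothing later overlaps C either.
D starts after E ends, so nothing later overlaps E either.
F starts after D ends, so nothing later overlaps D either.
G starts after F ends, so nothing later overlaps F either.
H starts after G ends.
Every pair is clear; the schedule has no overlaps.

Yes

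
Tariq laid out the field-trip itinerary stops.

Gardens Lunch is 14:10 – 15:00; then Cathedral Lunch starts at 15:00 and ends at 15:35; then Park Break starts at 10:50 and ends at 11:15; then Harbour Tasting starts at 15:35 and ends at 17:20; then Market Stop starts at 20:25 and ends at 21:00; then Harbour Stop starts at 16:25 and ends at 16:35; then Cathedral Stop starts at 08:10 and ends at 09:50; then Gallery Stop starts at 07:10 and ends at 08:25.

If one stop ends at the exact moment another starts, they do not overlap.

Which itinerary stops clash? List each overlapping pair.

Sorted by start: Gallery Stop, Cathedral Stop, Park Break, Gardens Lunch, Cathedral Lunch, Harbour Tasting, Harbour Stop, Market Stop.
Cathedral Stop starts before Gallery Stop ends → Gallery Stop and Cathedral Stop overlap.
Park Break starts after Gallery Stop ends; Gallery Stop is clear from here.
Park Break starts after Cathedral Stop ends; Cathedral Stop is clear from here.
Gardens Lunch starts after Park Break ends; Park Break is clear from here.
Cathedral Lunch starts exactly when Gardens Lunch ends (back-to-back, no overlap); Gardens Lunch is clear from here.
Harbour Tasting starts exactly when Cathedral Lunch ends (back-to-back, no overlap); Cathedral Lunch is clear from here.
Harbour Stop starts before Harbour Tasting ends → Harbour Tasting and Harbour Stop overlap.
Market Stop starts after Harbour Tasting ends.
Market Stop starts after Harbour Stop ends.

Cathedral Stop & Gallery Stop, Harbour Stop & Harbour Tasting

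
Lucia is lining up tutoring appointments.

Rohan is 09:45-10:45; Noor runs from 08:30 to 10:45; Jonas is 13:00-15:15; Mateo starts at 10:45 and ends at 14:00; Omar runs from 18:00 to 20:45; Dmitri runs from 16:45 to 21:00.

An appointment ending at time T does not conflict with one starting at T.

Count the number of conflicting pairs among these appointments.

3

Sorted by start: Noor, Rohan, Mateo, Jonas, Dmitri, Omar.
Rohan starts before Noor ends → Noor and Rohan overlap.
Mateo starts exactly when Noor ends (back-to-back, no overlap), so Noor has no further overlaps.
Mateo starts exactly when Rohan ends (back-to-back, no overlap), so Rohan has no further overlaps.
Jonas starts before Mateo ends → Mateo and Jonas overlap.
Dmitri starts after Mateo ends, so Mateo has no further overlaps.
Dmitri starts after Jonas ends, so Jonas has no further overlaps.
Omar starts before Dmitri ends → Dmitri and Omar overlap.
Overlapping pairs: Dmitri & Omar, Jonas & Mateo, Noor & Rohan — 3 in total.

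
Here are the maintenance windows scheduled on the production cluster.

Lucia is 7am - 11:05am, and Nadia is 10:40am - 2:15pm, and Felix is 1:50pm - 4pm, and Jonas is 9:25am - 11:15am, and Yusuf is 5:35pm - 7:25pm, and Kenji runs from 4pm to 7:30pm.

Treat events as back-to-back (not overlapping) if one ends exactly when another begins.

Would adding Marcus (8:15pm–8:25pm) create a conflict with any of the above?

No — it doesn't clash with anything

Lucia: ends 11:05am at or before Marcus starts 8:15pm → clear.
Jonas: ends 11:15am at or before Marcus starts 8:15pm → clear.
Nadia: ends 2:15pm at or before Marcus starts 8:15pm → clear.
Felix: ends 4pm at or before Marcus starts 8:15pm → clear.
Kenji: ends 7:30pm at or before Marcus starts 8:15pm → clear.
Yusuf: ends 7:25pm at or before Marcus starts 8:15pm → clear.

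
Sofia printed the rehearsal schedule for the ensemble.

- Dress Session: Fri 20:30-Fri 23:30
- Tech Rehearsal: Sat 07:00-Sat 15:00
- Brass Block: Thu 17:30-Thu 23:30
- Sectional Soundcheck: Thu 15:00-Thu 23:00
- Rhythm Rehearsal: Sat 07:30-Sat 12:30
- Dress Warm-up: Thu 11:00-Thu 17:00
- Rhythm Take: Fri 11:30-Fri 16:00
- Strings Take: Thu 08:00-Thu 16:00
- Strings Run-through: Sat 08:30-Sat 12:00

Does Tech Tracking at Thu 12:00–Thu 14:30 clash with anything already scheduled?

Strings Take: starts Thu 08:00 before Tech Tracking ends Thu 14:30, and ends Thu 16:00 after Tech Tracking starts Thu 12:00 → overlap.
Dress Warm-up: starts Thu 11:00 before Tech Tracking ends Thu 14:30, and ends Thu 17:00 after Tech Tracking starts Thu 12:00 → overlap.
Sectional Soundcheck: starts Thu 15:00 at or after Tech Tracking ends Thu 14:30 → clear.
Brass Block: starts Thu 17:30 at or after Tech Tracking ends Thu 14:30 → clear.
Rhythm Take: starts Fri 11:30 at or after Tech Tracking ends Thu 14:30 → clear.
Dress Session: starts Fri 20:30 at or after Tech Tracking ends Thu 14:30 → clear.
Tech Rehearsal: starts Sat 07:00 at or after Tech Tracking ends Thu 14:30 → clear.
Rhythm Rehearsal: starts Sat 07:30 at or after Tech Tracking ends Thu 14:30 → clear.
Strings Run-through: starts Sat 08:30 at or after Tech Tracking ends Thu 14:30 → clear.
Tech Tracking overlaps Strings Take, Dress Warm-up.

Yes — it overlaps Dress Warm-up, Strings Take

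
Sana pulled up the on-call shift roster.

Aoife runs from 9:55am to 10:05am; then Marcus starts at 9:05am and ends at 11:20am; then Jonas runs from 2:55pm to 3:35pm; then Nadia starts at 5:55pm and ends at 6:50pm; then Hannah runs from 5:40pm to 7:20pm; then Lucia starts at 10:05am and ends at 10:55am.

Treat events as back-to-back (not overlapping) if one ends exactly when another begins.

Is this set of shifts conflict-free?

Check each pair: they overlap iff neither finishes before the other starts.
Sorted by start: Marcus, Aoife, Lucia, Jonas, Hannah, Nadia.
Aoife starts before Marcus ends → Marcus and Aoife overlap.
That's a conflict, so the schedule is not conflict-free.

No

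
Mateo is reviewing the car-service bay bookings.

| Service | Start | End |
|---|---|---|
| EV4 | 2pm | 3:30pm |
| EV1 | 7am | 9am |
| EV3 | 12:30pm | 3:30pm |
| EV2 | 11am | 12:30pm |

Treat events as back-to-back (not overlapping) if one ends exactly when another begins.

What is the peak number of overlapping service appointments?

2

Walk through starts and ends in time order (an end at T is processed before a start at T):
7am start EV1 → 1
9am end EV1 → 0
11am start EV2 → 1
12:30pm end EV2 → 0
12:30pm start EV3 → 1
2pm start EV4 → 2
3:30pm end EV3 → 1
3:30pm end EV4 → 0
Peak is 2, at 2pm (EV3, EV4).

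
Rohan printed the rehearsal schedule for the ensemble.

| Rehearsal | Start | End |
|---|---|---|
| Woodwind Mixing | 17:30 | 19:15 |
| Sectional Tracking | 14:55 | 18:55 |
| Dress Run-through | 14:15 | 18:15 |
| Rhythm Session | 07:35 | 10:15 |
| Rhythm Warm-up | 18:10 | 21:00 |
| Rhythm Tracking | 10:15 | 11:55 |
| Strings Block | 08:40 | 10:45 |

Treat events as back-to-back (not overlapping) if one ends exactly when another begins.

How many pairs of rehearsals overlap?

Check each pair: they overlap iff neither finishes before the other starts.
Sorted by start: Rhythm Session, Strings Block, Rhythm Tracking, Dress Run-through, Sectional Tracking, Woodwind Mixing, Rhythm Warm-up.
Strings Block starts before Rhythm Session ends → Rhythm Session and Strings Block overlap.
Rhythm Tracking starts exactly when Rhythm Session ends (back-to-back, no overlap); Rhythm Session is clear from here.
Rhythm Tracking starts before Strings Block ends → Strings Block and Rhythm Tracking overlap.
Dress Run-through starts after Strings Block ends; Strings Block is clear from here.
Dress Run-through starts after Rhythm Tracking ends; Rhythm Tracking is clear from here.
Sectional Tracking starts before Dress Run-through ends → Dress Run-through and Sectional Tracking overlap.
Woodwind Mixing starts before Dress Run-through ends → Dress Run-through and Woodwind Mixing overlap.
Rhythm Warm-up starts before Dress Run-through ends → Dress Run-through and Rhythm Warm-up overlap.
Woodwind Mixing starts before Sectional Tracking ends → Sectional Tracking and Woodwind Mixing overlap.
Rhythm Warm-up starts before Sectional Tracking ends → Sectional Tracking and Rhythm Warm-up overlap.
Rhythm Warm-up starts before Woodwind Mixing ends → Woodwind Mixing and Rhythm Warm-up overlap.
Overlapping pairs: Dress Run-through & Rhythm Warm-up, Dress Run-through & Sectional Tracking, Dress Run-through & Woodwind Mixing, Rhythm Session & Strings Block, Rhythm Tracking & Strings Block, Rhythm Warm-up & Sectional Tracking, Rhythm Warm-up & Woodwind Mixing, Sectional Tracking & Woodwind Mixing — 8 in total.

8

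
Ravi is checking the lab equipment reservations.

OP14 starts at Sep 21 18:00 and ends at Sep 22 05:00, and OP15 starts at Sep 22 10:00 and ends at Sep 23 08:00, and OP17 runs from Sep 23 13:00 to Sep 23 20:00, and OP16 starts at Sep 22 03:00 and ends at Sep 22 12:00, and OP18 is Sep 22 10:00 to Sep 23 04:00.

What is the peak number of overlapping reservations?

3

Sweep the timeline, counting +1 at each start and −1 at each end (ends before starts at a tie):
Sep 21 18:00 start OP14 → 1
Sep 22 03:00 start OP16 → 2
Sep 22 05:00 end OP14 → 1
Sep 22 10:00 start OP15 → 2
Sep 22 10:00 start OP18 → 3
Sep 22 12:00 end OP16 → 2
Sep 23 04:00 end OP18 → 1
Sep 23 08:00 end OP15 → 0
Sep 23 13:00 start OP17 → 1
Sep 23 20:00 end OP17 → 0
Peak is 3, at Sep 22 10:00 (OP15, OP16, OP18).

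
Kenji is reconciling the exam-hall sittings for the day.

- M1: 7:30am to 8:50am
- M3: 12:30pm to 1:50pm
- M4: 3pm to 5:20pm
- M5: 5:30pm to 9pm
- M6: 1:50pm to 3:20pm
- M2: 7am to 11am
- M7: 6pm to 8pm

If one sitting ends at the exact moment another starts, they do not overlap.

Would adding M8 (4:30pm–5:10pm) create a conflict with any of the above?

Yes — it overlaps M4

M2: ends 11am at or before M8 starts 4:30pm → clear.
M1: ends 8:50am at or before M8 starts 4:30pm → clear.
M3: ends 1:50pm at or before M8 starts 4:30pm → clear.
M6: ends 3:20pm at or before M8 starts 4:30pm → clear.
M4: starts 3pm before M8 ends 5:10pm, and ends 5:20pm after M8 starts 4:30pm → overlap.
M5: starts 5:30pm at or after M8 ends 5:10pm → clear.
M7: starts 6pm at or after M8 ends 5:10pm → clear.
M8 overlaps M4.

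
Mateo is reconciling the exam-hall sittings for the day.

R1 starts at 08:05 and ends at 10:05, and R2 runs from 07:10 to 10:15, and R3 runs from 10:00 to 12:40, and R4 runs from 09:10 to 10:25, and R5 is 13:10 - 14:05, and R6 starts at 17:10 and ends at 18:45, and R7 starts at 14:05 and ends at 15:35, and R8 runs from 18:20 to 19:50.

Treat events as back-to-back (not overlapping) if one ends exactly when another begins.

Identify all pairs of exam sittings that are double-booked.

Two intervals overlap when each starts before the other ends.
Sorted by start: R2, R1, R4, R3, R5, R7, R6, R8.
R1 starts before R2 ends → R2 and R1 overlap.
R4 starts before R2 ends → R2 and R4 overlap.
R3 starts before R2 ends → R2 and R3 overlap.
R5 starts after R2 ends; R2 is clear from here.
R4 starts before R1 ends → R1 and R4 overlap.
R3 starts before R1 ends → R1 and R3 overlap.
R5 starts after R1 ends; R1 is clear from here.
R3 starts before R4 ends → R4 and R3 overlap.
R5 starts after R4 ends; R4 is clear from here.
R5 starts after R3 ends; R3 is clear from here.
R7 starts exactly when R5 ends (back-to-back, no overlap); R5 is clear from here.
R6 starts after R7 ends; R7 is clear from here.
R8 starts before R6 ends → R6 and R8 overlap.

R1 & R2, R1 & R3, R1 & R4, R2 & R3, R2 & R4, R3 & R4, R6 & R8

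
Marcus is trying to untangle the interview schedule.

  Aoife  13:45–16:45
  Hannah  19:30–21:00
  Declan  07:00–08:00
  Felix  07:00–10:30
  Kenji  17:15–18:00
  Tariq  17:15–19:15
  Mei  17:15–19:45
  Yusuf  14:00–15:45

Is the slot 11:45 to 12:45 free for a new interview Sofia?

Yes — the slot is free

Declan: ends 08:00 at or before Sofia starts 11:45 → clear.
Felix: ends 10:30 at or before Sofia starts 11:45 → clear.
Aoife: starts 13:45 at or after Sofia ends 12:45 → clear.
Yusuf: starts 14:00 at or after Sofia ends 12:45 → clear.
Mei: starts 17:15 at or after Sofia ends 12:45 → clear.
Kenji: starts 17:15 at or after Sofia ends 12:45 → clear.
Tariq: starts 17:15 at or after Sofia ends 12:45 → clear.
Hannah: starts 19:30 at or after Sofia ends 12:45 → clear.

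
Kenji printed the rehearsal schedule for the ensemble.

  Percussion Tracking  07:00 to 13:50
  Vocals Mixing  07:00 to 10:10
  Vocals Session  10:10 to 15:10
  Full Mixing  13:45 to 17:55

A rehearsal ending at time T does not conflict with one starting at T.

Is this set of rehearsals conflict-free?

Sorted by start: Vocals Mixing, Percussion Tracking, Vocals Session, Full Mixing.
Percussion Tracking starts before Vocals Mixing ends → Vocals Mixing and Percussion Tracking overlap.
That's a conflict, so the schedule is not conflict-free.

No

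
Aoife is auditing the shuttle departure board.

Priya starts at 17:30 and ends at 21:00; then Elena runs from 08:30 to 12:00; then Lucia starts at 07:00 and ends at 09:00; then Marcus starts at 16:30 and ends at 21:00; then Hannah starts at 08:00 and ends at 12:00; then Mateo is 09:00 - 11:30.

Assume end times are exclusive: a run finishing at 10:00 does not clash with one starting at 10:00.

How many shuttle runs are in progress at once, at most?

3

Walk through starts and ends in time order (an end at T is processed before a start at T):
07:00 start Lucia → 1
08:00 start Hannah → 2
08:30 start Elena → 3
09:00 end Lucia → 2
09:00 start Mateo → 3
11:30 end Mateo → 2
12:00 end Elena → 1
12:00 end Hannah → 0
16:30 start Marcus → 1
17:30 start Priya → 2
21:00 end Marcus → 1
21:00 end Priya → 0
Peak is 3, at 08:30 (Elena, Hannah, Lucia).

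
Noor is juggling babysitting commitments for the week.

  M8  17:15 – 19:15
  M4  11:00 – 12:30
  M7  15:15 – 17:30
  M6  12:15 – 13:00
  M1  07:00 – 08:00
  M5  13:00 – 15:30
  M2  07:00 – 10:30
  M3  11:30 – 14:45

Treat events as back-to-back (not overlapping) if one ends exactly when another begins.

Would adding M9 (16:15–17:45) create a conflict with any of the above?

Yes — it overlaps M7, M8

M1: ends 08:00 at or before M9 starts 16:15 → clear.
M2: ends 10:30 at or before M9 starts 16:15 → clear.
M4: ends 12:30 at or before M9 starts 16:15 → clear.
M3: ends 14:45 at or before M9 starts 16:15 → clear.
M6: ends 13:00 at or before M9 starts 16:15 → clear.
M5: ends 15:30 at or before M9 starts 16:15 → clear.
M7: starts 15:15 before M9 ends 17:45, and ends 17:30 after M9 starts 16:15 → overlap.
M8: starts 17:15 before M9 ends 17:45, and ends 19:15 after M9 starts 16:15 → overlap.
M9 overlaps M7, M8.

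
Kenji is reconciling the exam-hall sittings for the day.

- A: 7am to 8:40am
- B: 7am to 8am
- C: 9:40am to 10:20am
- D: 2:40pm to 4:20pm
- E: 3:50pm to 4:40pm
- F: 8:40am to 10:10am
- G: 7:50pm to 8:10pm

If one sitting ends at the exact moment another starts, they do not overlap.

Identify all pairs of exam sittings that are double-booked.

A & B, C & F, D & E

Sorted by start: A, B, F, C, D, E, G.
B starts before A ends → A and B overlap.
F starts exactly when A ends (back-to-back, no overlap); A is clear from here.
F starts after B ends; B is clear from here.
C starts before F ends → F and C overlap.
D starts after F ends; F is clear from here.
D starts after C ends; C is clear from here.
E starts before D ends → D and E overlap.
G starts after D ends.
G starts after E ends.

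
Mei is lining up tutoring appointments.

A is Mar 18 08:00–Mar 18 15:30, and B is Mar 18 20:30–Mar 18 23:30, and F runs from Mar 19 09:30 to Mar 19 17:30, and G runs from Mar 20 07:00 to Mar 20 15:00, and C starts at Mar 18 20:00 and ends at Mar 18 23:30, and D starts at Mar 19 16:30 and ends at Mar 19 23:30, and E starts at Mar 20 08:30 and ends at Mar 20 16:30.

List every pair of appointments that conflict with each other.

Sorted by start: A, C, B, F, D, G, E.
C starts after A ends, so nothing later overlaps A either.
B starts before C ends → C and B overlap.
F starts after C ends, so nothing later overlaps C either.
F starts after B ends, so nothing later overlaps B either.
D starts before F ends → F and D overlap.
G starts after F ends, so nothing later overlaps F either.
G starts after D ends, so nothing later overlaps D either.
E starts before G ends → G and E overlap.

B & C, D & F, E & G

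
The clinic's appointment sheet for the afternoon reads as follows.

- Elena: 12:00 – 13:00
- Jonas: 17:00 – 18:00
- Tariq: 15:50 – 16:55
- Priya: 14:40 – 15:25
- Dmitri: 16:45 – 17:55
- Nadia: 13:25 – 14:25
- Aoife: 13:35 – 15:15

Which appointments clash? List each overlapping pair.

Aoife & Nadia, Aoife & Priya, Dmitri & Jonas, Dmitri & Tariq

Sorted by start: Elena, Nadia, Aoife, Priya, Tariq, Dmitri, Jonas.
Nadia starts after Elena ends, so Elena has no further overlaps.
Aoife starts before Nadia ends → Nadia and Aoife overlap.
Priya starts after Nadia ends, so Nadia has no further overlaps.
Priya starts before Aoife ends → Aoife and Priya overlap.
Tariq starts after Aoife ends, so Aoife has no further overlaps.
Tariq starts after Priya ends, so Priya has no further overlaps.
Dmitri starts before Tariq ends → Tariq and Dmitri overlap.
Jonas starts after Tariq ends.
Jonas starts before Dmitri ends → Dmitri and Jonas overlap.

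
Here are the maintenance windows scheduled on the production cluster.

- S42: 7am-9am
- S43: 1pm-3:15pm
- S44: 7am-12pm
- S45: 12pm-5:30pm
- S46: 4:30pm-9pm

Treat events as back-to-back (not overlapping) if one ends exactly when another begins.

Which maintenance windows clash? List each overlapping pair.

S42 & S44, S43 & S45, S45 & S46

Check each pair: they overlap iff neither finishes before the other starts.
Sorted by start: S42, S44, S45, S43, S46.
S44 starts before S42 ends → S42 and S44 overlap.
S45 starts after S42 ends, so nothing later overlaps S42 either.
S45 starts exactly when S44 ends (back-to-back, no overlap), so nothing later overlaps S44 either.
S43 starts before S45 ends → S45 and S43 overlap.
S46 starts before S45 ends → S45 and S46 overlap.
S46 starts after S43 ends.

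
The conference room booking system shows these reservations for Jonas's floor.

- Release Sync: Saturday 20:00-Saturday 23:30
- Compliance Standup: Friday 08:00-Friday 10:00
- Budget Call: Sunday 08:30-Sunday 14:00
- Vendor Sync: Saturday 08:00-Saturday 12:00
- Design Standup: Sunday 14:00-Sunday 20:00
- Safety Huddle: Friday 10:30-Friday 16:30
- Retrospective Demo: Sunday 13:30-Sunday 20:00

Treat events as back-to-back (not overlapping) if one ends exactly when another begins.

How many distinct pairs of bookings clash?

2

Check each pair: they overlap iff neither finishes before the other starts.
Sorted by start: Compliance Standup, Safety Huddle, Vendor Sync, Release Sync, Budget Call, Retrospective Demo, Design Standup.
Safety Huddle starts after Compliance Standup ends, so Compliance Standup has no further overlaps.
Vendor Sync starts after Safety Huddle ends, so Safety Huddle has no further overlaps.
Release Sync starts after Vendor Sync ends, so Vendor Sync has no further overlaps.
Budget Call starts after Release Sync ends, so Release Sync has no further overlaps.
Retrospective Demo starts before Budget Call ends → Budget Call and Retrospective Demo overlap.
Design Standup starts exactly when Budget Call ends (back-to-back, no overlap).
Design Standup starts before Retrospective Demo ends → Retrospective Demo and Design Standup overlap.
Overlapping pairs: Budget Call & Retrospective Demo, Design Standup & Retrospective Demo — 2 in total.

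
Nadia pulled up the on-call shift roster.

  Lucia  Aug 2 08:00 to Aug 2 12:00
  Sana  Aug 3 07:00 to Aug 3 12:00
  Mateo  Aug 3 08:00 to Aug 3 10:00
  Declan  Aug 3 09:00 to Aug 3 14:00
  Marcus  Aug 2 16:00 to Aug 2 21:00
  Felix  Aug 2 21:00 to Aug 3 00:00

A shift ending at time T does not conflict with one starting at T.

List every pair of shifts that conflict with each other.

Sorted by start: Lucia, Marcus, Felix, Sana, Mateo, Declan.
Marcus starts after Lucia ends, so nothing later overlaps Lucia either.
Felix starts exactly when Marcus ends (back-to-back, no overlap), so nothing later overlaps Marcus either.
Sana starts after Felix ends, so nothing later overlaps Felix either.
Mateo starts before Sana ends → Sana and Mateo overlap.
Declan starts before Sana ends → Sana and Declan overlap.
Declan starts before Mateo ends → Mateo and Declan overlap.

Declan & Mateo, Declan & Sana, Mateo & Sana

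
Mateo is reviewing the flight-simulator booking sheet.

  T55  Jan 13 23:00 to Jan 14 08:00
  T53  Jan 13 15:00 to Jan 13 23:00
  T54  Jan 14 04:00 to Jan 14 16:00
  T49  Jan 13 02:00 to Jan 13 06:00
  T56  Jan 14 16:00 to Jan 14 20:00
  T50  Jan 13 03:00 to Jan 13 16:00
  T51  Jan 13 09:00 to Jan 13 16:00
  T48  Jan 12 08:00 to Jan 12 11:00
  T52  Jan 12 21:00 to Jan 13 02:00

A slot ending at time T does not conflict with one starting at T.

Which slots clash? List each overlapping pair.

T49 & T50, T50 & T51, T50 & T53, T51 & T53, T54 & T55

Sorted by start: T48, T52, T49, T50, T51, T53, T55, T54, T56.
T52 starts after T48 ends; T48 is clear from here.
T49 starts exactly when T52 ends (back-to-back, no overlap); T52 is clear from here.
T50 starts before T49 ends → T49 and T50 overlap.
T51 starts after T49 ends; T49 is clear from here.
T51 starts before T50 ends → T50 and T51 overlap.
T53 starts before T50 ends → T50 and T53 overlap.
T55 starts after T50 ends; T50 is clear from here.
T53 starts before T51 ends → T51 and T53 overlap.
T55 starts after T51 ends; T51 is clear from here.
T55 starts exactly when T53 ends (back-to-back, no overlap); T53 is clear from here.
T54 starts before T55 ends → T55 and T54 overlap.
T56 starts after T55 ends.
T56 starts exactly when T54 ends (back-to-back, no overlap).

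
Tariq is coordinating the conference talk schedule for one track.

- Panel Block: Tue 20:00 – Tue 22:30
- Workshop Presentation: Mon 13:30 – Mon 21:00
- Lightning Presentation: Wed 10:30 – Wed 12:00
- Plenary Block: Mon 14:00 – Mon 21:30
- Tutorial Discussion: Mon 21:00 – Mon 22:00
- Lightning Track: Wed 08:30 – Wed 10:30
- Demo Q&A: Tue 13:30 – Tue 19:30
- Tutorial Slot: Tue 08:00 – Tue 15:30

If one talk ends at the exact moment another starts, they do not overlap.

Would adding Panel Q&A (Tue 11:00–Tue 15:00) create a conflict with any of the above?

Yes — it overlaps Demo Q&A, Tutorial Slot

Workshop Presentation: ends Mon 21:00 at or before Panel Q&A starts Tue 11:00 → clear.
Plenary Block: ends Mon 21:30 at or before Panel Q&A starts Tue 11:00 → clear.
Tutorial Discussion: ends Mon 22:00 at or before Panel Q&A starts Tue 11:00 → clear.
Tutorial Slot: starts Tue 08:00 before Panel Q&A ends Tue 15:00, and ends Tue 15:30 after Panel Q&A starts Tue 11:00 → overlap.
Demo Q&A: starts Tue 13:30 before Panel Q&A ends Tue 15:00, and ends Tue 19:30 after Panel Q&A starts Tue 11:00 → overlap.
Panel Block: starts Tue 20:00 at or after Panel Q&A ends Tue 15:00 → clear.
Lightning Track: starts Wed 08:30 at or after Panel Q&A ends Tue 15:00 → clear.
Lightning Presentation: starts Wed 10:30 at or after Panel Q&A ends Tue 15:00 → clear.
Panel Q&A overlaps Tutorial Slot, Demo Q&A.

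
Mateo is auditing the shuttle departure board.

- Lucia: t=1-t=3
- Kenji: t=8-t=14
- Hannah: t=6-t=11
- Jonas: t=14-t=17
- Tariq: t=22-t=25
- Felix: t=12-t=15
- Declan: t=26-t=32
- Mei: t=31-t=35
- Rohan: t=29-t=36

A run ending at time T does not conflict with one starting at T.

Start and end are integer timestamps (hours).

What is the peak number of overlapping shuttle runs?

3

Sort all start/end points and keep a running count:
t=1 start Lucia → 1
t=3 end Lucia → 0
t=6 start Hannah → 1
t=8 start Kenji → 2
t=11 end Hannah → 1
t=12 start Felix → 2
t=14 end Kenji → 1
t=14 start Jonas → 2
t=15 end Felix → 1
t=17 end Jonas → 0
t=22 start Tariq → 1
t=25 end Tariq → 0
t=26 start Declan → 1
t=29 start Rohan → 2
t=31 start Mei → 3
t=32 end Declan → 2
t=35 end Mei → 1
t=36 end Rohan → 0
Peak is 3, at t=31 (Declan, Mei, Rohan).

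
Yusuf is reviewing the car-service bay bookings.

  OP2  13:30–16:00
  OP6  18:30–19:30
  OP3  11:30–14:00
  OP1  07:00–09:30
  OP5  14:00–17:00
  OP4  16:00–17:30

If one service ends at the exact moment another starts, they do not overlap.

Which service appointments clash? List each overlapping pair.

Sorted by start: OP1, OP3, OP2, OP5, OP4, OP6.
OP3 starts after OP1 ends; OP1 is clear from here.
OP2 starts before OP3 ends → OP3 and OP2 overlap.
OP5 starts exactly when OP3 ends (back-to-back, no overlap); OP3 is clear from here.
OP5 starts before OP2 ends → OP2 and OP5 overlap.
OP4 starts exactly when OP2 ends (back-to-back, no overlap); OP2 is clear from here.
OP4 starts before OP5 ends → OP5 and OP4 overlap.
OP6 starts after OP5 ends.
OP6 starts after OP4 ends.

OP2 & OP3, OP2 & OP5, OP4 & OP5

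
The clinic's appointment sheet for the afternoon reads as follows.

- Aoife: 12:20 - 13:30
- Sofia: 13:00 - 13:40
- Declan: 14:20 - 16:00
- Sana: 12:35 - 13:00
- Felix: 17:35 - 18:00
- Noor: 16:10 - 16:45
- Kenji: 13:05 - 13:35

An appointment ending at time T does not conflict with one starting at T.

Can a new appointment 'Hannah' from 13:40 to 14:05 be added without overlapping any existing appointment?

Aoife: ends 13:30 at or before Hannah starts 13:40 → clear.
Sana: ends 13:00 at or before Hannah starts 13:40 → clear.
Sofia: ends 13:40 at or before Hannah starts 13:40 → clear.
Kenji: ends 13:35 at or before Hannah starts 13:40 → clear.
Declan: starts 14:20 at or after Hannah ends 14:05 → clear.
Noor: starts 16:10 at or after Hannah ends 14:05 → clear.
Felix: starts 17:35 at or after Hannah ends 14:05 → clear.

Yes — the slot is free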